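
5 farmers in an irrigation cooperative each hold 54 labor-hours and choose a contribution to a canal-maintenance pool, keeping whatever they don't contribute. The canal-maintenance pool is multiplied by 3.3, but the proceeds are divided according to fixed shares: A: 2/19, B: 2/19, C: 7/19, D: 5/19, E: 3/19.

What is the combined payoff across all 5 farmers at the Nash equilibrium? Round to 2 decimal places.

A player with share s gets back 3.3·s per unit contributed, so full contribution is dominant for anyone with s > 1/3.3 = 0.3030 and zero contribution is dominant for anyone below.
The only share above 0.3030 is C's 7/19, contributing 54; the remaining 4 contribute 0. Total contributed: 54.
The canal-maintenance pool pays out 3.3 × 54 = 178.20 in total (split across the unequal shares, but the aggregate is all that matters for the group sum).
The 4 free-riders keep 54 each, adding 216. Group total = 216 + 178.20 = 394.20.

394.20 labor-hours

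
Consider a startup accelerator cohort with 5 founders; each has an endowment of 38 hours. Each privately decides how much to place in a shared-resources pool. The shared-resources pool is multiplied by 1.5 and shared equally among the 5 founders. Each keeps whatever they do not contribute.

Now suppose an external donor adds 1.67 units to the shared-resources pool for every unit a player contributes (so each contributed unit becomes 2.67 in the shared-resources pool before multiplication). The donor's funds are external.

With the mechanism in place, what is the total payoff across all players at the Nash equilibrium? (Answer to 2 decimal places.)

190.00 hours

The effective private return is 1.5 × 2.67 / 5 = 0.8010, which is still under 1, so the mechanism doesn't change anyone's dominant strategy: zero contribution.
Everyone keeps their endowment and the group total is 5 × 38 = 190.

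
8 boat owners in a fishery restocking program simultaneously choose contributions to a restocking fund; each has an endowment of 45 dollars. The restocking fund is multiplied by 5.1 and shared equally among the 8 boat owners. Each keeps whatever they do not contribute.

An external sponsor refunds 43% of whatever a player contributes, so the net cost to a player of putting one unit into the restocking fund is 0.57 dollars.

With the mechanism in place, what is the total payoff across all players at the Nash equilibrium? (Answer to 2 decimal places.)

With the mechanism, a contributed unit returns (5.1/8) / 0.57 = 1.1184 per unit of net cost to the contributor — now above 1 — so contributing fully is weakly dominant for every player.
So the Nash equilibrium is full contribution by all 8; the group earns 8 × (45 × 0.43 + 5.1 × 45) = 1990.80.

1990.80 dollars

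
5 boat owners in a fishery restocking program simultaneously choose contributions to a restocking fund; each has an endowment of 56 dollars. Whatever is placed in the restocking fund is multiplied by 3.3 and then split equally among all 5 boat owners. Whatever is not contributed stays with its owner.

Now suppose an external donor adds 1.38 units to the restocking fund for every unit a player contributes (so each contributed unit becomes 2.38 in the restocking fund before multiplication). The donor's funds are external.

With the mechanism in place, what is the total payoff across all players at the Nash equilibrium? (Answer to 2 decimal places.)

2199.12 dollars

The effective private return per unit is now 3.3 × 2.38 / 5 = 1.5708 > 1, so every player's dominant strategy flips to full contribution.
At the Nash equilibrium everyone contributes 56. Group total payoff = 3.3 × 2.38 × 280 = 2199.12.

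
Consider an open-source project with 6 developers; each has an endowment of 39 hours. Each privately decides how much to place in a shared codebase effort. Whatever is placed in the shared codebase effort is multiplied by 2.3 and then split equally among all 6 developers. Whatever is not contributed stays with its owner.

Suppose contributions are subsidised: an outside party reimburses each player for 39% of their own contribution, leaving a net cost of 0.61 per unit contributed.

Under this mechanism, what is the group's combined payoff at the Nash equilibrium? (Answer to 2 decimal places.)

The effective private return is (2.3/6) / 0.61 = 0.6284, which is still under 1, so the mechanism doesn't change anyone's dominant strategy: zero contribution.
Everyone keeps their endowment and the group total is 6 × 39 = 234.

234.00 hours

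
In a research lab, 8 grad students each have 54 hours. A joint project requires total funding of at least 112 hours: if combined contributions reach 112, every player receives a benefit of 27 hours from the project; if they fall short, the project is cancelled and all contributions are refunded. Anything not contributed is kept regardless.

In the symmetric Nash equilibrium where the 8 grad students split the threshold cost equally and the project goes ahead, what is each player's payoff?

67 hours

Equal share of the threshold: 112/8 = 14.
At this profile no one gains by cutting their contribution: any cut drops the total below 112, the project is cancelled, contributions are refunded, and the deviator ends with 54, which is less than 54 − 14 + 27 = 67. Contributing more than 14 just wastes the excess. So contributing exactly 14 is a best response.
Each player's payoff: 54 − 14 + 27 = 67.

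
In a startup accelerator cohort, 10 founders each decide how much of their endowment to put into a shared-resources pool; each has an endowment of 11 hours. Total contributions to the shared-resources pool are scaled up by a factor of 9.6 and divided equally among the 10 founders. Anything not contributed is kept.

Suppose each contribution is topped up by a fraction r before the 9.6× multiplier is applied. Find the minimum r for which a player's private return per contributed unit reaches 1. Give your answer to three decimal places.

With matching at rate r, one contributed unit becomes (1 + r) in the shared-resources pool and returns 9.6 × (1 + r) / 10 to the contributor.
Setting this equal to 1: 1 + r = 10/9.6 = 1.0417.
So the minimum matching rate is r = 1.0417 − 1 = 0.042.

0.042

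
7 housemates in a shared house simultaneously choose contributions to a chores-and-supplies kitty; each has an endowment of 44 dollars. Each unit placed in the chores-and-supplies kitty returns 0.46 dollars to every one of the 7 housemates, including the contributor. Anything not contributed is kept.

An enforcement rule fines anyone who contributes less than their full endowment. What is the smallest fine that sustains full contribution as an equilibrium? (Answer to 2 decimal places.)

Given the others contribute fully, the best deviation is to contribute 0 (any partial contribution still incurs the fine and gives up units whose private return 0.46 is below 1).
Deviating from 44 to 0 saves 44 dollars but forfeits the deviator's share of the drop in the chores-and-supplies kitty: 0.46 × 44 = 20.24.
So the deviation gain is 44 − 20.24 = 23.76, and the fine must be at least 23.76 dollars to wipe it out.

23.76 dollars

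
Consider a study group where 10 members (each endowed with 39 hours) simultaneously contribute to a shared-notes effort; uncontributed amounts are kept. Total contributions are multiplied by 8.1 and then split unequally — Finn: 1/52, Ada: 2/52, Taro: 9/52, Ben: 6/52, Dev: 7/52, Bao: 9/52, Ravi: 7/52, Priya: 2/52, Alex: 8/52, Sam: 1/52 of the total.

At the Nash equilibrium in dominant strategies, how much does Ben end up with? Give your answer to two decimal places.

Each unit j contributes comes back to j as 8.1 × (j's share), so j prefers to contribute only if that share exceeds 1/8.1 = 0.1235; otherwise keeping the unit dominates.
The shares above 0.1235 belong to Taro, Dev, Bao, Ravi and Alex, contributing 39 each; the remaining 5 contribute 0. Total contributed: 195.
Ben keeps 39 and receives 8.1 × 195 × 6/52 = 182.25 from the shared-notes effort, for a payoff of 221.25.

221.25 hours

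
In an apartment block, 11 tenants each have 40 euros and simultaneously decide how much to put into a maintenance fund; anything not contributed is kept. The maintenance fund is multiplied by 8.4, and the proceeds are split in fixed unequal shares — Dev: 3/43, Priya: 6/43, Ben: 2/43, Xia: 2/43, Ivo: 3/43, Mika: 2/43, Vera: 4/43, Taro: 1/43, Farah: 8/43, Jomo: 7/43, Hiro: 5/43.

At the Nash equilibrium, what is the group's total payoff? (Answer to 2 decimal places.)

1328.00 euros

A player with share s gets back 8.4·s per unit contributed, so full contribution is dominant for anyone with s > 1/8.4 = 0.1190 and zero contribution is dominant for anyone below.
Priya, Farah and Jomo clear that bar, contributing 40 each; the remaining 8 contribute 0. Total contributed: 120.
The maintenance fund pays out 8.4 × 120 = 1008.00 in total (split across the unequal shares, but the aggregate is all that matters for the group sum).
The 8 free-riders keep 40 each, adding 320. Group total = 320 + 1008.00 = 1328.00.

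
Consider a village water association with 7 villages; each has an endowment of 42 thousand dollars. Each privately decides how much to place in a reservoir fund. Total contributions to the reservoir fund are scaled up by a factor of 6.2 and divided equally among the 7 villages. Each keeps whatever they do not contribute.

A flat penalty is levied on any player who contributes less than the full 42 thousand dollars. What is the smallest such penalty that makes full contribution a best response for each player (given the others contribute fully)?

Given the others contribute fully, the best deviation is to contribute 0 (any partial contribution still incurs the fine and gives up units whose private return 0.8857 is below 1).
Deviating from 42 to 0 saves 42 thousand dollars but forfeits the deviator's share of the drop in the reservoir fund: 6.2/7 × 42 = 37.20.
So the deviation gain is 42 − 37.20 = 4.80, and the fine must be at least 4.80 thousand dollars to wipe it out.

4.80 thousand dollars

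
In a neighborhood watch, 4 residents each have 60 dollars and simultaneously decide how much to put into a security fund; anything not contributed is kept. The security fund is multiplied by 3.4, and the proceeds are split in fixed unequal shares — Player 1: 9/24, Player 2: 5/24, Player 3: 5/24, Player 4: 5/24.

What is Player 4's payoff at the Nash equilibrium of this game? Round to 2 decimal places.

102.50 dollars

For player j, contributing a unit is worthwhile iff 3.4 × (j's share) ≥ 1, i.e. iff j's share is at least 0.2941.
Only Player 1 (9/24) clears that bar, contributing 60; the remaining 3 contribute 0. Total contributed: 60.
Player 4 keeps 60 and receives 3.4 × 60 × 5/24 = 42.50 from the security fund, for a payoff of 102.50.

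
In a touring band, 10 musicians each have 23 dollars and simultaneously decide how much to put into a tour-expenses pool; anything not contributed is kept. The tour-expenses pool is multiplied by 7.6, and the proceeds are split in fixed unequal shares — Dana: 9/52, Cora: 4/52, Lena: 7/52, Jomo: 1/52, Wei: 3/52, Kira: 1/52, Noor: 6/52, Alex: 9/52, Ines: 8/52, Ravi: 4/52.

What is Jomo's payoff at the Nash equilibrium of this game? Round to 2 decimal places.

36.45 dollars

Player j's private return per contributed unit is 7.6 × (j's share). Contributing is weakly dominant for j when that share is at least 1/7.6 = 0.1316, and contributing 0 is dominant otherwise.
The shares above 0.1316 belong to Dana, Lena, Alex and Ines, contributing 23 each; the remaining 6 contribute 0. Total contributed: 92.
Jomo keeps 23 and receives 7.6 × 92 × 1/52 = 13.45 from the tour-expenses pool, for a payoff of 36.45.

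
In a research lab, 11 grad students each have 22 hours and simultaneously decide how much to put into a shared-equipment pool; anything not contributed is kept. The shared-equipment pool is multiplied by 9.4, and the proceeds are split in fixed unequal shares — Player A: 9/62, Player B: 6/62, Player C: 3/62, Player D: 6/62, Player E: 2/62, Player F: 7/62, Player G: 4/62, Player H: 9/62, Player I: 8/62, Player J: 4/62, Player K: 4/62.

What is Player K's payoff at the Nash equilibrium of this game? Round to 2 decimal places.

A player with share s gets back 9.4·s per unit contributed, so full contribution is dominant for anyone with s > 1/9.4 = 0.1064 and zero contribution is dominant for anyone below.
Player A, Player F, Player H and Player I are above the threshold, contributing 22 each; the remaining 7 contribute 0. Total contributed: 88.
Player K keeps 22 and receives 9.4 × 88 × 4/62 = 53.37 from the shared-equipment pool, for a payoff of 75.37.

75.37 hours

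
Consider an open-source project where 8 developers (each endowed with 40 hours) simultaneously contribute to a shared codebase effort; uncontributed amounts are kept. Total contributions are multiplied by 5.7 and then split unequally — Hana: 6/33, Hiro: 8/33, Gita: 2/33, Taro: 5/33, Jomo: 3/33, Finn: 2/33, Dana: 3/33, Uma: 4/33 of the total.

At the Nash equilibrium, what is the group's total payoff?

696.00 hours

For player j, contributing a unit is worthwhile iff 5.7 × (j's share) ≥ 1, i.e. iff j's share is at least 0.1754.
Hana and Hiro clear that bar, contributing 40 each; the remaining 6 contribute 0. Total contributed: 80.
The shared codebase effort pays out 5.7 × 80 = 456.00 in total (split across the unequal shares, but the aggregate is all that matters for the group sum).
The 6 free-riders keep 40 each, adding 240. Group total = 240 + 456.00 = 696.00.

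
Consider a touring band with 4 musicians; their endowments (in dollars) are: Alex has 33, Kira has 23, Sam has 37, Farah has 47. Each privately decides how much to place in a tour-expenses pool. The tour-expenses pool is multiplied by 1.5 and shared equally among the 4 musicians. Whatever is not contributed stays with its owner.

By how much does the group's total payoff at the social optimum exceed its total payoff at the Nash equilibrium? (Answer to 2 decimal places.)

The private return per contributed unit is 1.5/4 = 0.3750 < 1 for every player regardless of endowment, so the Nash equilibrium is zero contribution and the group total is Σ E_j = 33 + 23 + 37 + 47 = 140.
Each contributed unit returns 1.500 to the group, so the social optimum is full contribution by everyone: group total = 1.500 × 140 = 210.00.
Efficiency loss = (1.500 − 1) × 140 = 70.00.

70.00 dollars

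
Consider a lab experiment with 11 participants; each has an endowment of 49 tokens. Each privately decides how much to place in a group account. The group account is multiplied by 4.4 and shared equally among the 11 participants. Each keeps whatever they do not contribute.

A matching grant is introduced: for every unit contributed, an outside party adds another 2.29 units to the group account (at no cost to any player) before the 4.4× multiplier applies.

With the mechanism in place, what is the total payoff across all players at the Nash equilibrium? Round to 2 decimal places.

Under the mechanism each unit contributed yields 4.4 × 3.29 / 11 = 1.3160 back to its contributor per unit of net cost, which exceeds 1, making full contribution the dominant choice for everyone.
At the Nash equilibrium everyone contributes 49. Group total payoff = 4.4 × 3.29 × 539 = 7802.56.

7802.56 tokens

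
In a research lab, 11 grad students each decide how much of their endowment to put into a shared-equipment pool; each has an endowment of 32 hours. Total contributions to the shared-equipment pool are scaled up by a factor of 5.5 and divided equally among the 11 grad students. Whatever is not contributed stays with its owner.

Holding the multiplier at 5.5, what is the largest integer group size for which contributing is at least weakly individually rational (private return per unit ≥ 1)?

Private return per unit is 5.5/(group size), which is ≥ 1 whenever the group size is ≤ 5.5.
The largest such integer is 5.

5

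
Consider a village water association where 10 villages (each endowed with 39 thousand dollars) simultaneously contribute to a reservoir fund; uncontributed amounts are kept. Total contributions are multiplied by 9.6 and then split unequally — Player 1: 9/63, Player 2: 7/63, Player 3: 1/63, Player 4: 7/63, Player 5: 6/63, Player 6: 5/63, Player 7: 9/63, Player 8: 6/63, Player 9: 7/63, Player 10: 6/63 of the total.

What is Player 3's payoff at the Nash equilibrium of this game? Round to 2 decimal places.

Each unit j contributes comes back to j as 9.6 × (j's share), so j prefers to contribute only if that share exceeds 1/9.6 = 0.1042; otherwise keeping the unit dominates.
Player 1, Player 2, Player 4, Player 7 and Player 9 are above the threshold, contributing 39 each; the remaining 5 contribute 0. Total contributed: 195.
Player 3 keeps 39 and receives 9.6 × 195 × 1/63 = 29.71 from the reservoir fund, for a payoff of 68.71.

68.71 thousand dollars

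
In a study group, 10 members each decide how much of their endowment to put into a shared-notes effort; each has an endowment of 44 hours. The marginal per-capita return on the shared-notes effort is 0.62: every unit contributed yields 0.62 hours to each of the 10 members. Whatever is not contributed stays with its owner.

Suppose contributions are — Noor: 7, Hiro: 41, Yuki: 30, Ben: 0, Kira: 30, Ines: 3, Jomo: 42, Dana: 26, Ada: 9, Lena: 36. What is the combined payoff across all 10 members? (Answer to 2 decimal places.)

1604.80 hours

Total contributed: 7 + 41 + 30 + 0 + 30 + 3 + 42 + 26 + 9 + 36 = 224; total kept: 10 × 44 − 224 = 216.
The shared-notes effort pays out 0.62 × 10 × 224 = 1388.80 in aggregate.
Group total = 216 + 1388.80 = 1604.80.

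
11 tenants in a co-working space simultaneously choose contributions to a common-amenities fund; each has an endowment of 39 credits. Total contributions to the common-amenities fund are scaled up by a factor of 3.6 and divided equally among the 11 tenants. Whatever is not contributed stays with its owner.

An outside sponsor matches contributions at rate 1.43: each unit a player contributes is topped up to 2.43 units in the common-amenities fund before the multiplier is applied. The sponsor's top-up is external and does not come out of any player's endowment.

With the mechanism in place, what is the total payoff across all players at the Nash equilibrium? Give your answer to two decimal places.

The effective private return is 3.6 × 2.43 / 11 = 0.7953, which is still under 1, so the mechanism doesn't change anyone's dominant strategy: zero contribution.
Everyone keeps their endowment and the group total is 11 × 39 = 429.

429.00 credits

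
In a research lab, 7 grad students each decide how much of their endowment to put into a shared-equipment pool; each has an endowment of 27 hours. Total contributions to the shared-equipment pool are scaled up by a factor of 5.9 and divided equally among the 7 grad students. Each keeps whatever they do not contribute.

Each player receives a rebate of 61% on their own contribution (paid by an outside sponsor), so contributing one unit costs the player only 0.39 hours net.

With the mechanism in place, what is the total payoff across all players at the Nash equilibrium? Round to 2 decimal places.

1230.39 hours

The effective private return per unit is now (5.9/7) / 0.39 = 2.1612 > 1, so every player's dominant strategy flips to full contribution.
At the Nash equilibrium everyone contributes 27. Group total payoff = 7 × (27 × 0.61 + 5.9 × 27) = 1230.39.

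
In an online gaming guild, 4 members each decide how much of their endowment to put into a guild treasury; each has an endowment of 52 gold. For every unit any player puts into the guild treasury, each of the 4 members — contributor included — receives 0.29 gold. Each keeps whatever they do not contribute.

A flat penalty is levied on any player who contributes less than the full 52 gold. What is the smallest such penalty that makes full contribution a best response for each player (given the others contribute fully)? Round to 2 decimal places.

Given the others contribute fully, the best deviation is to contribute 0 (any partial contribution still incurs the fine and gives up units whose private return 0.29 is below 1).
Deviating from 52 to 0 saves 52 gold but forfeits the deviator's share of the drop in the guild treasury: 0.29 × 52 = 15.08.
So the deviation gain is 52 − 15.08 = 36.92, and the fine must be at least 36.92 gold to wipe it out.

36.92 gold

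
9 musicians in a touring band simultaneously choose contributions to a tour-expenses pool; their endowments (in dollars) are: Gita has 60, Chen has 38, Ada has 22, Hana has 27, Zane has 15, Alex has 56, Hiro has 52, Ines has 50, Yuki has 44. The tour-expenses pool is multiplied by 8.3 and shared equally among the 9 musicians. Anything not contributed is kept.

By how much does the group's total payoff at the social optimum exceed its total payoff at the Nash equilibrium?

The private return per contributed unit is 8.3/9 = 0.9222 < 1 for every player regardless of endowment, so the Nash equilibrium is zero contribution and the group total is Σ E_j = 60 + 38 + 22 + 27 + 15 + 56 + 52 + 50 + 44 = 364.
Each contributed unit returns 8.300 to the group, so the social optimum is full contribution by everyone: group total = 8.300 × 364 = 3021.20.
Efficiency loss = (8.300 − 1) × 364 = 2657.20.

2657.20 dollars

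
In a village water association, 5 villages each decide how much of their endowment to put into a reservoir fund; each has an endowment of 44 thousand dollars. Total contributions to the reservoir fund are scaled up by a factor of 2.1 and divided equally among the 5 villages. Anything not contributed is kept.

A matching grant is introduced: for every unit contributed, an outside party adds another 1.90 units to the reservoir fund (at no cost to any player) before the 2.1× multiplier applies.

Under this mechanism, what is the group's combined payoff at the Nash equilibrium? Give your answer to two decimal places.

1339.80 thousand dollars

Under the mechanism each unit contributed yields 2.1 × 2.90 / 5 = 1.2180 back to its contributor per unit of net cost, which exceeds 1, making full contribution the dominant choice for everyone.
At the Nash equilibrium everyone contributes 44. Group total payoff = 2.1 × 2.90 × 220 = 1339.80.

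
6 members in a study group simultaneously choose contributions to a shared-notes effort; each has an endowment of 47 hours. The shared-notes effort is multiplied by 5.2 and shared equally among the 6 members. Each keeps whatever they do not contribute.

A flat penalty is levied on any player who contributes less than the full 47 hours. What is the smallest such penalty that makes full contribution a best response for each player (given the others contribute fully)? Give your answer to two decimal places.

Given the others contribute fully, the best deviation is to contribute 0 (any partial contribution still incurs the fine and gives up units whose private return 0.8667 is below 1).
Deviating from 47 to 0 saves 47 hours but forfeits the deviator's share of the drop in the shared-notes effort: 5.2/6 × 47 = 40.73.
So the deviation gain is 47 − 40.73 = 6.27, and the fine must be at least 6.27 hours to wipe it out.

6.27 hours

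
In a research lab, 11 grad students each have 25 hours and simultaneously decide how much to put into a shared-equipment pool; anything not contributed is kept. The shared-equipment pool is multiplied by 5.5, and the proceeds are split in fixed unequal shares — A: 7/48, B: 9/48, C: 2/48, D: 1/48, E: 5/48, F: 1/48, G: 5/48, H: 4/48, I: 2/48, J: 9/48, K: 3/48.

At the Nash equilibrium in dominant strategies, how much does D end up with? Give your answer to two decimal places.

30.73 hours

For player j, contributing a unit is worthwhile iff 5.5 × (j's share) ≥ 1, i.e. iff j's share is at least 0.1818.
The shares above 0.1818 belong to B and J, contributing 25 each; the remaining 9 contribute 0. Total contributed: 50.
D keeps 25 and receives 5.5 × 50 × 1/48 = 5.73 from the shared-equipment pool, for a payoff of 30.73.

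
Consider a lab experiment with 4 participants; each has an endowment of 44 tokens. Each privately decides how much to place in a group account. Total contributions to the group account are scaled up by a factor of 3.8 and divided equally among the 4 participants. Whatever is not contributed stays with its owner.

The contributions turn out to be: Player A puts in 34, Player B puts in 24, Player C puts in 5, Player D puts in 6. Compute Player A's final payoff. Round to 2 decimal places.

75.55 tokens

Total contributed: 34 + 24 + 5 + 6 = 69.
Each receives 3.8 × 69 / 4 = 65.55 from the group account.
Player A keeps 44 − 34 = 10, so Player A's payoff is 10 + 65.55 = 75.55.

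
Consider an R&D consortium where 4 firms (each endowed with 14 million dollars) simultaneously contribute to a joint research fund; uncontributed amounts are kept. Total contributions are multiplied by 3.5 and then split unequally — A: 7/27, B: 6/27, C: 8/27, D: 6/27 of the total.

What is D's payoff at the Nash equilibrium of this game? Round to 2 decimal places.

Player j's private return per contributed unit is 3.5 × (j's share). Contributing is weakly dominant for j when that share is at least 1/3.5 = 0.2857, and contributing 0 is dominant otherwise.
Only C (8/27) clears that bar, contributing 14; the remaining 3 contribute 0. Total contributed: 14.
D keeps 14 and receives 3.5 × 14 × 6/27 = 10.89 from the joint research fund, for a payoff of 24.89.

24.89 million dollars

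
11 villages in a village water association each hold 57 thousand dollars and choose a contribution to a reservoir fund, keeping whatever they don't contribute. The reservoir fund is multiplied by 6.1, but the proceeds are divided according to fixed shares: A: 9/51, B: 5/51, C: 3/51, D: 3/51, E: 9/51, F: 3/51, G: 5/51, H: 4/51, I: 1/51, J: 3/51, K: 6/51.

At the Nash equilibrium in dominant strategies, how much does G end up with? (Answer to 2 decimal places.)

Each unit j contributes comes back to j as 6.1 × (j's share), so j prefers to contribute only if that share exceeds 1/6.1 = 0.1639; otherwise keeping the unit dominates.
A and E are above the threshold, contributing 57 each; the remaining 9 contribute 0. Total contributed: 114.
G keeps 57 and receives 6.1 × 114 × 5/51 = 68.18 from the reservoir fund, for a payoff of 125.18.

125.18 thousand dollars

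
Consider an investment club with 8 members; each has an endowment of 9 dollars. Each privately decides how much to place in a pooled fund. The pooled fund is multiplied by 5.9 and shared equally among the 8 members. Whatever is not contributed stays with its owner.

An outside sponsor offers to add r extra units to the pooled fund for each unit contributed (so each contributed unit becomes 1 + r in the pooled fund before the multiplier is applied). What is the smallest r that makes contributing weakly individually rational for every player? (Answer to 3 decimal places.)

0.356

With matching at rate r, one contributed unit becomes (1 + r) in the pooled fund and returns 5.9 × (1 + r) / 8 to the contributor.
Setting this equal to 1: 1 + r = 8/5.9 = 1.3559.
So the minimum matching rate is r = 1.3559 − 1 = 0.356.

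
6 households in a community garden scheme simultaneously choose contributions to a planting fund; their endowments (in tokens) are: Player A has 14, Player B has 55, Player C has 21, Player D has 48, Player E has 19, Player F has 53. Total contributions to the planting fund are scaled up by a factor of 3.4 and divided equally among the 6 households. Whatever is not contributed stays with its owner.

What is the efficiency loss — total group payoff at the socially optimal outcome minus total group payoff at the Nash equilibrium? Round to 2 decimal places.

504.00 tokens

The private return per contributed unit is 3.4/6 = 0.5667 < 1 for every player regardless of endowment, so the Nash equilibrium is zero contribution and the group total is Σ E_j = 14 + 55 + 21 + 48 + 19 + 53 = 210.
Each contributed unit returns 3.400 to the group, so the social optimum is full contribution by everyone: group total = 3.400 × 210 = 714.00.
Efficiency loss = (3.400 − 1) × 210 = 504.00.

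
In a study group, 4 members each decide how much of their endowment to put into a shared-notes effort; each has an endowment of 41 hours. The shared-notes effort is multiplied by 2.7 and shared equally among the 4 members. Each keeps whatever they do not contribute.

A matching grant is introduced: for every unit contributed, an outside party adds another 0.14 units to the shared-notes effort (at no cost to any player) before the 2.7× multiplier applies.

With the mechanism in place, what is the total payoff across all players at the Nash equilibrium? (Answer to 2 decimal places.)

The effective private return is 2.7 × 1.14 / 4 = 0.7695, which is still under 1, so the mechanism doesn't change anyone's dominant strategy: zero contribution.
Everyone keeps their endowment and the group total is 4 × 41 = 164.

164.00 hours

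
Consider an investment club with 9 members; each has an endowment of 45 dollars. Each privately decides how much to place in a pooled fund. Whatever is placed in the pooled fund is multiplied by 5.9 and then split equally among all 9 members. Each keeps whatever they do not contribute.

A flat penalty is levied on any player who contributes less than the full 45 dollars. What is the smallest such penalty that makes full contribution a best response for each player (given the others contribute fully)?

15.50 dollars

Given the others contribute fully, the best deviation is to contribute 0 (any partial contribution still incurs the fine and gives up units whose private return 0.6556 is below 1).
Deviating from 45 to 0 saves 45 dollars but forfeits the deviator's share of the drop in the pooled fund: 5.9/9 × 45 = 29.50.
So the deviation gain is 45 − 29.50 = 15.50, and the fine must be at least 15.50 dollars to wipe it out.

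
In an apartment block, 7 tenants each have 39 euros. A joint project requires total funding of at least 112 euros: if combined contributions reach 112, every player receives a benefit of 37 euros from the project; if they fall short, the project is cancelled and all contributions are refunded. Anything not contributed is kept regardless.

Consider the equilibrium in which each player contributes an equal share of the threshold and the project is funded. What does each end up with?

60 euros

Equal share of the threshold: 112/7 = 16.
At this profile no one gains by cutting their contribution: any cut drops the total below 112, the project is cancelled, contributions are refunded, and the deviator ends with 39, which is less than 39 − 16 + 37 = 60. Contributing more than 16 just wastes the excess. So contributing exactly 16 is a best response.
Each player's payoff: 39 − 16 + 37 = 60.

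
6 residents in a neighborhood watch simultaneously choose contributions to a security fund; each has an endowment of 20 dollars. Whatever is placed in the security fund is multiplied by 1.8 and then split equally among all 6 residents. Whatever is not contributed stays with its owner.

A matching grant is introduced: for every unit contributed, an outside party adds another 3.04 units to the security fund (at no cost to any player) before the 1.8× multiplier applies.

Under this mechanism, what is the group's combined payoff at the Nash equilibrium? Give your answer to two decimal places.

872.64 dollars

The effective private return per unit is now 1.8 × 4.04 / 6 = 1.2120 > 1, so every player's dominant strategy flips to full contribution.
So the Nash equilibrium is full contribution by all 6; the group earns 1.8 × 4.04 × 120 = 872.64.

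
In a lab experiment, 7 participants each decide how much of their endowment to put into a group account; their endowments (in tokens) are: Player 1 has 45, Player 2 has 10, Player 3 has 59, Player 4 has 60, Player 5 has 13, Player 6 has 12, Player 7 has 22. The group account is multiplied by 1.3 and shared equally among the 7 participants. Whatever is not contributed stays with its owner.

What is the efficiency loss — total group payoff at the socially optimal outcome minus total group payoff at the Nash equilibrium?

The private return per contributed unit is 1.3/7 = 0.1857 < 1 for every player regardless of endowment, so the Nash equilibrium is zero contribution and the group total is Σ E_j = 45 + 10 + 59 + 60 + 13 + 12 + 22 = 221.
Each contributed unit returns 1.300 to the group, so the social optimum is full contribution by everyone: group total = 1.300 × 221 = 287.30.
Efficiency loss = (1.300 − 1) × 221 = 66.30.

66.30 tokens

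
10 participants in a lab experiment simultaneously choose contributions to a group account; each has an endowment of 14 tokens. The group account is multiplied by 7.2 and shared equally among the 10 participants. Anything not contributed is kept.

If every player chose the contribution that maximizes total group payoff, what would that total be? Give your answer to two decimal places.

1008.00 tokens

Each contributed unit returns 7.200 to the group as a whole (0.7200 to each of 10 players), which exceeds 1, so the social optimum is full contribution: group total = 7.200 × 140 = 1008.00.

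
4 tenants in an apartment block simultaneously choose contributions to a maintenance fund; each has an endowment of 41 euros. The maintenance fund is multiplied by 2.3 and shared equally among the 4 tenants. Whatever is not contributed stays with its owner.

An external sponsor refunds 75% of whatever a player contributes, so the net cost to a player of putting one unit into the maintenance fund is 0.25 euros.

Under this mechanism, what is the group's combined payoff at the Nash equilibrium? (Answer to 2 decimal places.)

500.20 euros

With the mechanism, a contributed unit returns (2.3/4) / 0.25 = 2.3000 per unit of net cost to the contributor — now above 1 — so contributing fully is weakly dominant for every player.
So the Nash equilibrium is full contribution by all 4; the group earns 4 × (41 × 0.75 + 2.3 × 41) = 500.20.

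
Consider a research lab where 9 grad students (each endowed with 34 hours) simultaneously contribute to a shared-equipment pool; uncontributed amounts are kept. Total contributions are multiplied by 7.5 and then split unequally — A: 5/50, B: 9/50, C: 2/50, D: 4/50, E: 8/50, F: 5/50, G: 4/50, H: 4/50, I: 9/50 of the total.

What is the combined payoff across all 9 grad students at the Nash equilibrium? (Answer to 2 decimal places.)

Each unit j contributes comes back to j as 7.5 × (j's share), so j prefers to contribute only if that share exceeds 1/7.5 = 0.1333; otherwise keeping the unit dominates.
B, E and I clear that bar, contributing 34 each; the remaining 6 contribute 0. Total contributed: 102.
The shared-equipment pool pays out 7.5 × 102 = 765.00 in total (split across the unequal shares, but the aggregate is all that matters for the group sum).
The 6 free-riders keep 34 each, adding 204. Group total = 204 + 765.00 = 969.00.

969.00 hours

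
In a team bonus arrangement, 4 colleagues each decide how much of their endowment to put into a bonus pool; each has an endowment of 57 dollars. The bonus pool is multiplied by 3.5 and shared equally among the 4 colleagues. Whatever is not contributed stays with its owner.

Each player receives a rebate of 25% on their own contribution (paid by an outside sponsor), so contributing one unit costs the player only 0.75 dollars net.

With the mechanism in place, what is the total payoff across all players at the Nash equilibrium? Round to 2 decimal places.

855.00 dollars

Under the mechanism each unit contributed yields (3.5/4) / 0.75 = 1.1667 back to its contributor per unit of net cost, which exceeds 1, making full contribution the dominant choice for everyone.
At the Nash equilibrium everyone contributes 57. Group total payoff = 4 × (57 × 0.25 + 3.5 × 57) = 855.00.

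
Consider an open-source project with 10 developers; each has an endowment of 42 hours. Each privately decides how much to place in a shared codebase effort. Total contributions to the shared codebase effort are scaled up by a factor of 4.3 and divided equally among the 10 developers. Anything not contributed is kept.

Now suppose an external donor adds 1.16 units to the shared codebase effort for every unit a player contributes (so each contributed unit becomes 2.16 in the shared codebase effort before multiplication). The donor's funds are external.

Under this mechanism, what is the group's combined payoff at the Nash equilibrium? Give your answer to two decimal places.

420.00 hours

With the mechanism, a contributed unit returns 4.3 × 2.16 / 10 = 0.9288 per unit of net cost — still below 1 — so contributing 0 remains dominant for every player.
At the Nash equilibrium no one contributes; group total payoff = 10 × 42 = 420.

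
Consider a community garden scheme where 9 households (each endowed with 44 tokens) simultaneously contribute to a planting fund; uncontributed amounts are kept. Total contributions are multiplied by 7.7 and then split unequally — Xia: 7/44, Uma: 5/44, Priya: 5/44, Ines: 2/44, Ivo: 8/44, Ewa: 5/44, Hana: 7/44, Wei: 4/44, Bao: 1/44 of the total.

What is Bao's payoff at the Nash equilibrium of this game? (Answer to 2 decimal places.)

67.10 tokens

For player j, contributing a unit is worthwhile iff 7.7 × (j's share) ≥ 1, i.e. iff j's share is at least 0.1299.
Xia, Ivo and Hana are above the threshold, contributing 44 each; the remaining 6 contribute 0. Total contributed: 132.
Bao keeps 44 and receives 7.7 × 132 × 1/44 = 23.10 from the planting fund, for a payoff of 67.10.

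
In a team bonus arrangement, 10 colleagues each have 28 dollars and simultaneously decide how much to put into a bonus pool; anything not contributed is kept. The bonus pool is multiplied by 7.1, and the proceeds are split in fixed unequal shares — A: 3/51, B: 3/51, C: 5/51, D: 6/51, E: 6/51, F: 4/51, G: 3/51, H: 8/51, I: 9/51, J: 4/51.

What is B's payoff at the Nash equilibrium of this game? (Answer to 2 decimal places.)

51.39 dollars

A player with share s gets back 7.1·s per unit contributed, so full contribution is dominant for anyone with s > 1/7.1 = 0.1408 and zero contribution is dominant for anyone below.
H and I clear that bar, contributing 28 each; the remaining 8 contribute 0. Total contributed: 56.
B keeps 28 and receives 7.1 × 56 × 3/51 = 23.39 from the bonus pool, for a payoff of 51.39.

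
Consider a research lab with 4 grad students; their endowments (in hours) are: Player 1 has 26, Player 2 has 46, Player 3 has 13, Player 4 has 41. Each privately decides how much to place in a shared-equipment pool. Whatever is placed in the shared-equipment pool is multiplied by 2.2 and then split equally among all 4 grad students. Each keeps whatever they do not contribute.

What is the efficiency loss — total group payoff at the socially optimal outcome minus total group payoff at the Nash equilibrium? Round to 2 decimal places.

The private return per contributed unit is 2.2/4 = 0.5500 < 1 for every player regardless of endowment, so the Nash equilibrium is zero contribution and the group total is Σ E_j = 26 + 46 + 13 + 41 = 126.
Each contributed unit returns 2.200 to the group, so the social optimum is full contribution by everyone: group total = 2.200 × 126 = 277.20.
Efficiency loss = (2.200 − 1) × 126 = 151.20.

151.20 hours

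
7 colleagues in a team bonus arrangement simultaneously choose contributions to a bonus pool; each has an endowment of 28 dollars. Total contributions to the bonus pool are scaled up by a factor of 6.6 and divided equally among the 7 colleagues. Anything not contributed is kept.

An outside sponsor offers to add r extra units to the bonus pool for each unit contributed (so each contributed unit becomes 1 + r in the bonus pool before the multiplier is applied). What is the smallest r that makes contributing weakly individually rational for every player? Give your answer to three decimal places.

0.061

With matching at rate r, one contributed unit becomes (1 + r) in the bonus pool and returns 6.6 × (1 + r) / 7 to the contributor.
Setting this equal to 1: 1 + r = 7/6.6 = 1.0606.
So the minimum matching rate is r = 1.0606 − 1 = 0.061.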